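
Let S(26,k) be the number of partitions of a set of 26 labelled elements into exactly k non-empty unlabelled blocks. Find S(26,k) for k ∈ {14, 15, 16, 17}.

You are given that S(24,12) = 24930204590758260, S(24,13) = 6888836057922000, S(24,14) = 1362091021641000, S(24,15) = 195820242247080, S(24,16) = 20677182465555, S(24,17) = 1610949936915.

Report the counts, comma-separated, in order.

477898618396288260, 90449030191104000, 12725877242482560, 1343731795378830

i=25: T(25,13)=24930204590758260+13·6888836057922000=114485073343744260 | T(25,14)=6888836057922000+14·1362091021641000=25958110360896000 | T(25,15)=1362091021641000+15·195820242247080=4299394655347200 | T(25,16)=195820242247080+16·20677182465555=526655161695960 | T(25,17)=20677182465555+17·1610949936915=48063331393110
i=26: T(26,14)=114485073343744260+14·25958110360896000=477898618396288260 | T(26,15)=25958110360896000+15·4299394655347200=90449030191104000 | T(26,16)=4299394655347200+16·526655161695960=12725877242482560 | T(26,17)=526655161695960+17·48063331393110=1343731795378830
Read S(26,14) = 477898618396288260, S(26,15) = 90449030191104000, S(26,16) = 12725877242482560, S(26,17) = 1343731795378830.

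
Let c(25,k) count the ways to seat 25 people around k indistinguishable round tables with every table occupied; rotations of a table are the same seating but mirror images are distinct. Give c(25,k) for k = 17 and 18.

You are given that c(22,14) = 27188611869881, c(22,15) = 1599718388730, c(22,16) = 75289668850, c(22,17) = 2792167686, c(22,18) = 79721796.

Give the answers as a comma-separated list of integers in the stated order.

r23: T_23,15=22×1599718388730+27188611869881=62382416421941; T_23,16=22×75289668850+1599718388730=3256091103430; T_23,17=22×2792167686+75289668850=136717357942; T_23,18=22×79721796+2792167686=4546047198
r24: T_24,16=23×3256091103430+62382416421941=137272511800831; T_24,17=23×136717357942+3256091103430=6400590336096; T_24,18=23×4546047198+136717357942=241276443496
r25: T_25,17=24×6400590336096+137272511800831=290886679867135; T_25,18=24×241276443496+6400590336096=12191224980000
Read c(25,17) = 290886679867135, c(25,18) = 12191224980000.

290886679867135, 12191224980000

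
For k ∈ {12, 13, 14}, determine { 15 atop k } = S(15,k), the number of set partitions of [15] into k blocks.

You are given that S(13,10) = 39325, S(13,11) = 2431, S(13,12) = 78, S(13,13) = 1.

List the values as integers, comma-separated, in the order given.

[14] T[14,11]:11*2431+39325=66066 · T[14,12]:12*78+2431=3367 · T[14,13]:13*1+78=91 · T[14,14]:14*0+1=1
[15] T[15,12]:12*3367+66066=106470 · T[15,13]:13*91+3367=4550 · T[15,14]:14*1+91=105
Read S(15,12) = 106470, S(15,13) = 4550, S(15,14) = 105.

106470, 4550, 105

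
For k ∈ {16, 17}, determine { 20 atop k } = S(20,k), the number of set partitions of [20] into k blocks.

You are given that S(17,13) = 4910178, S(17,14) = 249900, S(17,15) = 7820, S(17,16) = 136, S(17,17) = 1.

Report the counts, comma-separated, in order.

22350954, 741285

i=18: T(18,14)=4910178+14·249900=8408778 | T(18,15)=249900+15·7820=367200 | T(18,16)=7820+16·136=9996 | T(18,17)=136+17·1=153
i=19: T(19,15)=8408778+15·367200=13916778 | T(19,16)=367200+16·9996=527136 | T(19,17)=9996+17·153=12597
i=20: T(20,16)=13916778+16·527136=22350954 | T(20,17)=527136+17·12597=741285
Read S(20,16) = 22350954, S(20,17) = 741285.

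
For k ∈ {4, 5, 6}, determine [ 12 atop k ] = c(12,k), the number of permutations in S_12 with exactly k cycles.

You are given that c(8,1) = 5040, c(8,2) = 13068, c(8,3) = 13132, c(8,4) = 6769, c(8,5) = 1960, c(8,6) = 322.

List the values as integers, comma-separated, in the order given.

i=9: T(9,1)=0+8·5040=40320 | T(9,2)=5040+8·13068=109584 | T(9,3)=13068+8·13132=118124 | T(9,4)=13132+8·6769=67284 | T(9,5)=6769+8·1960=22449 | T(9,6)=1960+8·322=4536
i=10: T(10,2)=40320+9·109584=1026576 | T(10,3)=109584+9·118124=1172700 | T(10,4)=118124+9·67284=723680 | T(10,5)=67284+9·22449=269325 | T(10,6)=22449+9·4536=63273
i=11: T(11,3)=1026576+10·1172700=12753576 | T(11,4)=1172700+10·723680=8409500 | T(11,5)=723680+10·269325=3416930 | T(11,6)=269325+10·63273=902055
i=12: T(12,4)=12753576+11·8409500=105258076 | T(12,5)=8409500+11·3416930=45995730 | T(12,6)=3416930+11·902055=13339535
Read c(12,4) = 105258076, c(12,5) = 45995730, c(12,6) = 13339535.

105258076, 45995730, 13339535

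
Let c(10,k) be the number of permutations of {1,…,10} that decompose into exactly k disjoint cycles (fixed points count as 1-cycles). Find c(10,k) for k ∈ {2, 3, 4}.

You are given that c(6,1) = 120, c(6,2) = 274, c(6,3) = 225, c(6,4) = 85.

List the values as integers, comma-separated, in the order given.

@7  (7,1):120·6+0→720, (7,2):274·6+120→1764, (7,3):225·6+274→1624, (7,4):85·6+225→735
@8  (8,1):720·7+0→5040, (8,2):1764·7+720→13068, (8,3):1624·7+1764→13132, (8,4):735·7+1624→6769
@9  (9,1):5040·8+0→40320, (9,2):13068·8+5040→109584, (9,3):13132·8+13068→118124, (9,4):6769·8+13132→67284
@10  (10,2):109584·9+40320→1026576, (10,3):118124·9+109584→1172700, (10,4):67284·9+118124→723680
Read c(10,2) = 1026576, c(10,3) = 1172700, c(10,4) = 723680.

1026576, 1172700, 723680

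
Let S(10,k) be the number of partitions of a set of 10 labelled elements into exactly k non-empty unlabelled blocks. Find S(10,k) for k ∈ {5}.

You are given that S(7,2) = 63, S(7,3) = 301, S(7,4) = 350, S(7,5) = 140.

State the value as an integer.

42525

@8  (8,3):301·3+63→966, (8,4):350·4+301→1701, (8,5):140·5+350→1050
@9  (9,4):1701·4+966→7770, (9,5):1050·5+1701→6951
@10  (10,5):6951·5+7770→42525
Read S(10,5) = 42525.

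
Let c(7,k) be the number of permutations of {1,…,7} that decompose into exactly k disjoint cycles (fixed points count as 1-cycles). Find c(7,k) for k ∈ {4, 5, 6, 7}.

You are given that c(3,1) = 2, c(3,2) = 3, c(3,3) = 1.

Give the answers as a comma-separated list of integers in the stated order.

i=4: T(4,1)=0+3·2=6 | T(4,2)=2+3·3=11 | T(4,3)=3+3·1=6 | T(4,4)=1+3·0=1
i=5: T(5,2)=6+4·11=50 | T(5,3)=11+4·6=35 | T(5,4)=6+4·1=10 | T(5,5)=1+4·0=1
i=6: T(6,3)=50+5·35=225 | T(6,4)=35+5·10=85 | T(6,5)=10+5·1=15 | T(6,6)=1+5·0=1
i=7: T(7,4)=225+6·85=735 | T(7,5)=85+6·15=175 | T(7,6)=15+6·1=21 | T(7,7)=1+6·0=1
Read c(7,4) = 735, c(7,5) = 175, c(7,6) = 21, c(7,7) = 1.

735, 175, 21, 1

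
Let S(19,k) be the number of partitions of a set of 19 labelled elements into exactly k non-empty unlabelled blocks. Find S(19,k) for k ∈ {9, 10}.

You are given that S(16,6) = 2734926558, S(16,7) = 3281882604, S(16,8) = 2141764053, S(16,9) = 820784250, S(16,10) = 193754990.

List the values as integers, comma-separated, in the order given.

1144614626805, 477297033785

row 17: T[17][7]=7·3281882604+2734926558=25708104786  T[17][8]=8·2141764053+3281882604=20415995028  T[17][9]=9·820784250+2141764053=9528822303  T[17][10]=10·193754990+820784250=2758334150
row 18: T[18][8]=8·20415995028+25708104786=189036065010  T[18][9]=9·9528822303+20415995028=106175395755  T[18][10]=10·2758334150+9528822303=37112163803
row 19: T[19][9]=9·106175395755+189036065010=1144614626805  T[19][10]=10·37112163803+106175395755=477297033785
Read S(19,9) = 1144614626805, S(19,10) = 477297033785.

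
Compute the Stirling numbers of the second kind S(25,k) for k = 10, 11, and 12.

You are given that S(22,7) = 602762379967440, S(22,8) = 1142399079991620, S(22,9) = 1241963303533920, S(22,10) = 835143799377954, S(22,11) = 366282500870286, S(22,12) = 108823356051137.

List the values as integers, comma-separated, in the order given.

[23] T[23,8]:8*1142399079991620+602762379967440=9741955019900400 · T[23,9]:9*1241963303533920+1142399079991620=12320068811796900 · T[23,10]:10*835143799377954+1241963303533920=9593401297313460 · T[23,11]:11*366282500870286+835143799377954=4864251308951100 · T[23,12]:12*108823356051137+366282500870286=1672162773483930
[24] T[24,9]:9*12320068811796900+9741955019900400=120622574326072500 · T[24,10]:10*9593401297313460+12320068811796900=108254081784931500 · T[24,11]:11*4864251308951100+9593401297313460=63100165695775560 · T[24,12]:12*1672162773483930+4864251308951100=24930204590758260
[25] T[25,10]:10*108254081784931500+120622574326072500=1203163392175387500 · T[25,11]:11*63100165695775560+108254081784931500=802355904438462660 · T[25,12]:12*24930204590758260+63100165695775560=362262620784874680
Read S(25,10) = 1203163392175387500, S(25,11) = 802355904438462660, S(25,12) = 362262620784874680.

1203163392175387500, 802355904438462660, 362262620784874680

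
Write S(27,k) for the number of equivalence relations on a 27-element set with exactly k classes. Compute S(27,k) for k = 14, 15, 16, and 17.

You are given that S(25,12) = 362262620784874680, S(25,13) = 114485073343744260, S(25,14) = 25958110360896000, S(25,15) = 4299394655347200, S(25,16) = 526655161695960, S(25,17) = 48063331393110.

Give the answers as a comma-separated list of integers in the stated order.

r26: T_26,13=13×114485073343744260+362262620784874680=1850568574253550060; T_26,14=14×25958110360896000+114485073343744260=477898618396288260; T_26,15=15×4299394655347200+25958110360896000=90449030191104000; T_26,16=16×526655161695960+4299394655347200=12725877242482560; T_26,17=17×48063331393110+526655161695960=1343731795378830
r27: T_27,14=14×477898618396288260+1850568574253550060=8541149231801585700; T_27,15=15×90449030191104000+477898618396288260=1834634071262848260; T_27,16=16×12725877242482560+90449030191104000=294063066070824960; T_27,17=17×1343731795378830+12725877242482560=35569317763922670
Read S(27,14) = 8541149231801585700, S(27,15) = 1834634071262848260, S(27,16) = 294063066070824960, S(27,17) = 35569317763922670.

8541149231801585700, 1834634071262848260, 294063066070824960, 35569317763922670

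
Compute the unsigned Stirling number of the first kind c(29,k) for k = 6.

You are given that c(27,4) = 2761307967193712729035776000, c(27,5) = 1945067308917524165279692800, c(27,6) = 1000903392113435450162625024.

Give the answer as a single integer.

@28  (28,5):1945067308917524165279692800·27+2761307967193712729035776000→55278125307966865191587481600, (28,6):1000903392113435450162625024·27+1945067308917524165279692800→28969458895980281319670568448
@29  (29,6):28969458895980281319670568448·28+55278125307966865191587481600→866422974395414742142363398144
Read c(29,6) = 866422974395414742142363398144.

866422974395414742142363398144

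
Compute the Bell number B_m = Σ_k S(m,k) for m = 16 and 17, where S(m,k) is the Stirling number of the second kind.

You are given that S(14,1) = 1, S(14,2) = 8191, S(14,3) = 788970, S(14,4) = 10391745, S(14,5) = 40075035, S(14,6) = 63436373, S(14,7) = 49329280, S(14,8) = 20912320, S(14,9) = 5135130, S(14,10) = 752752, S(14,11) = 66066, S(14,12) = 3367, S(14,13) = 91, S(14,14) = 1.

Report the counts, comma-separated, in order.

row 15: T[15][1]=1·1+0=1  T[15][2]=2·8191+1=16383  T[15][3]=3·788970+8191=2375101  T[15][4]=4·10391745+788970=42355950  T[15][5]=5·40075035+10391745=210766920  T[15][6]=6·63436373+40075035=420693273  T[15][7]=7·49329280+63436373=408741333  T[15][8]=8·20912320+49329280=216627840  T[15][9]=9·5135130+20912320=67128490  T[15][10]=10·752752+5135130=12662650  T[15][11]=11·66066+752752=1479478  T[15][12]=12·3367+66066=106470  T[15][13]=13·91+3367=4550  T[15][14]=14·1+91=105  T[15][15]=15·0+1=1
row 16: T[16][1]=1·1+0=1  T[16][2]=2·16383+1=32767  T[16][3]=3·2375101+16383=7141686  T[16][4]=4·42355950+2375101=171798901  T[16][5]=5·210766920+42355950=1096190550  T[16][6]=6·420693273+210766920=2734926558  T[16][7]=7·408741333+420693273=3281882604  T[16][8]=8·216627840+408741333=2141764053  T[16][9]=9·67128490+216627840=820784250  T[16][10]=10·12662650+67128490=193754990  T[16][11]=11·1479478+12662650=28936908  T[16][12]=12·106470+1479478=2757118  T[16][13]=13·4550+106470=165620  T[16][14]=14·105+4550=6020  T[16][15]=15·1+105=120  T[16][16]=16·0+1=1
row 17: T[17][1]=1·1+0=1  T[17][2]=2·32767+1=65535  T[17][3]=3·7141686+32767=21457825  T[17][4]=4·171798901+7141686=694337290  T[17][5]=5·1096190550+171798901=5652751651  T[17][6]=6·2734926558+1096190550=17505749898  T[17][7]=7·3281882604+2734926558=25708104786  T[17][8]=8·2141764053+3281882604=20415995028  T[17][9]=9·820784250+2141764053=9528822303  T[17][10]=10·193754990+820784250=2758334150  T[17][11]=11·28936908+193754990=512060978  T[17][12]=12·2757118+28936908=62022324  T[17][13]=13·165620+2757118=4910178  T[17][14]=14·6020+165620=249900  T[17][15]=15·120+6020=7820  T[17][16]=16·1+120=136  T[17][17]=17·0+1=1
B_16 = ΣS(16,k) = 1+32767+7141686+171798901+1096190550+2734926558+3281882604+2141764053+820784250+193754990+28936908+2757118+165620+6020+120+1 = 10480142147
B_17 = ΣS(17,k) = 1+65535+21457825+694337290+5652751651+17505749898+25708104786+20415995028+9528822303+2758334150+512060978+62022324+4910178+249900+7820+136+1 = 82864869804

10480142147, 82864869804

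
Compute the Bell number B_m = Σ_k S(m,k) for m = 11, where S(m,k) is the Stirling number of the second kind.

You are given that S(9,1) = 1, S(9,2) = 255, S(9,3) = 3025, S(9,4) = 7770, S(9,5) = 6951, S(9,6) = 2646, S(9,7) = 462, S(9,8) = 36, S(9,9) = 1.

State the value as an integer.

678570

r10: T_10,1=1×1+0=1; T_10,2=2×255+1=511; T_10,3=3×3025+255=9330; T_10,4=4×7770+3025=34105; T_10,5=5×6951+7770=42525; T_10,6=6×2646+6951=22827; T_10,7=7×462+2646=5880; T_10,8=8×36+462=750; T_10,9=9×1+36=45; T_10,10=10×0+1=1
r11: T_11,1=1×1+0=1; T_11,2=2×511+1=1023; T_11,3=3×9330+511=28501; T_11,4=4×34105+9330=145750; T_11,5=5×42525+34105=246730; T_11,6=6×22827+42525=179487; T_11,7=7×5880+22827=63987; T_11,8=8×750+5880=11880; T_11,9=9×45+750=1155; T_11,10=10×1+45=55; T_11,11=11×0+1=1
B_11 = ΣS(11,k) = 1+1023+28501+145750+246730+179487+63987+11880+1155+55+1 = 678570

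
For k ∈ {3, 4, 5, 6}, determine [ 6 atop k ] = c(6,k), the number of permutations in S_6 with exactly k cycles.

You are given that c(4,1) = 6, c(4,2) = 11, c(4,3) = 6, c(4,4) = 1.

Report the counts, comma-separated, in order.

i=5: T(5,2)=6+4·11=50 | T(5,3)=11+4·6=35 | T(5,4)=6+4·1=10 | T(5,5)=1+4·0=1
i=6: T(6,3)=50+5·35=225 | T(6,4)=35+5·10=85 | T(6,5)=10+5·1=15 | T(6,6)=1+5·0=1
Read c(6,3) = 225, c(6,4) = 85, c(6,5) = 15, c(6,6) = 1.

225, 85, 15, 1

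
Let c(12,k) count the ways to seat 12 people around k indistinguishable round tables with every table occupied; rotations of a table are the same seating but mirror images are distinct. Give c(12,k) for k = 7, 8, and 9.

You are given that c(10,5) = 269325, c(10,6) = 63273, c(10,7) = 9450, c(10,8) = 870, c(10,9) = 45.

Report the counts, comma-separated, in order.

2637558, 357423, 32670

@11  (11,6):63273·10+269325→902055, (11,7):9450·10+63273→157773, (11,8):870·10+9450→18150, (11,9):45·10+870→1320
@12  (12,7):157773·11+902055→2637558, (12,8):18150·11+157773→357423, (12,9):1320·11+18150→32670
Read c(12,7) = 2637558, c(12,8) = 357423, c(12,9) = 32670.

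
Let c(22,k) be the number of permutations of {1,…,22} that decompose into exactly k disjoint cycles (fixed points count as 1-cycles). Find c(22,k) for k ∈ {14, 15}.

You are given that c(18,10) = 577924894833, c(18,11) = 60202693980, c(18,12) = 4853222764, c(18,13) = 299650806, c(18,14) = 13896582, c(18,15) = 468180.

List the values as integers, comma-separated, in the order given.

@19  (19,11):60202693980·18+577924894833→1661573386473, (19,12):4853222764·18+60202693980→147560703732, (19,13):299650806·18+4853222764→10246937272, (19,14):13896582·18+299650806→549789282, (19,15):468180·18+13896582→22323822
@20  (20,12):147560703732·19+1661573386473→4465226757381, (20,13):10246937272·19+147560703732→342252511900, (20,14):549789282·19+10246937272→20692933630, (20,15):22323822·19+549789282→973941900
@21  (21,13):342252511900·20+4465226757381→11310276995381, (21,14):20692933630·20+342252511900→756111184500, (21,15):973941900·20+20692933630→40171771630
@22  (22,14):756111184500·21+11310276995381→27188611869881, (22,15):40171771630·21+756111184500→1599718388730
Read c(22,14) = 27188611869881, c(22,15) = 1599718388730.

27188611869881, 1599718388730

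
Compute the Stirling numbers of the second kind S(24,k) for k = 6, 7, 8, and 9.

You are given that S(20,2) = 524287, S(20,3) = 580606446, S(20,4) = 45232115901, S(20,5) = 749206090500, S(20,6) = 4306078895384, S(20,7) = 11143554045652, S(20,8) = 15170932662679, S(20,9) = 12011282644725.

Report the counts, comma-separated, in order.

@21  (21,3):580606446·3+524287→1742343625, (21,4):45232115901·4+580606446→181509070050, (21,5):749206090500·5+45232115901→3791262568401, (21,6):4306078895384·6+749206090500→26585679462804, (21,7):11143554045652·7+4306078895384→82310957214948, (21,8):15170932662679·8+11143554045652→132511015347084, (21,9):12011282644725·9+15170932662679→123272476465204
@22  (22,4):181509070050·4+1742343625→727778623825, (22,5):3791262568401·5+181509070050→19137821912055, (22,6):26585679462804·6+3791262568401→163305339345225, (22,7):82310957214948·7+26585679462804→602762379967440, (22,8):132511015347084·8+82310957214948→1142399079991620, (22,9):123272476465204·9+132511015347084→1241963303533920
@23  (23,5):19137821912055·5+727778623825→96416888184100, (23,6):163305339345225·6+19137821912055→998969857983405, (23,7):602762379967440·7+163305339345225→4382641999117305, (23,8):1142399079991620·8+602762379967440→9741955019900400, (23,9):1241963303533920·9+1142399079991620→12320068811796900
@24  (24,6):998969857983405·6+96416888184100→6090236036084530, (24,7):4382641999117305·7+998969857983405→31677463851804540, (24,8):9741955019900400·8+4382641999117305→82318282158320505, (24,9):12320068811796900·9+9741955019900400→120622574326072500
Read S(24,6) = 6090236036084530, S(24,7) = 31677463851804540, S(24,8) = 82318282158320505, S(24,9) = 120622574326072500.

6090236036084530, 31677463851804540, 82318282158320505, 120622574326072500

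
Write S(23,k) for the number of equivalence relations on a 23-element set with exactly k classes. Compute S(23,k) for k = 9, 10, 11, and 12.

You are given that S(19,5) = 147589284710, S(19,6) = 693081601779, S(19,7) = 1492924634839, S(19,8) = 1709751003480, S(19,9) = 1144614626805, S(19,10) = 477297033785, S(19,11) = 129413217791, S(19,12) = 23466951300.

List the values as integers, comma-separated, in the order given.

r20: T_20,6=6×693081601779+147589284710=4306078895384; T_20,7=7×1492924634839+693081601779=11143554045652; T_20,8=8×1709751003480+1492924634839=15170932662679; T_20,9=9×1144614626805+1709751003480=12011282644725; T_20,10=10×477297033785+1144614626805=5917584964655; T_20,11=11×129413217791+477297033785=1900842429486; T_20,12=12×23466951300+129413217791=411016633391
r21: T_21,7=7×11143554045652+4306078895384=82310957214948; T_21,8=8×15170932662679+11143554045652=132511015347084; T_21,9=9×12011282644725+15170932662679=123272476465204; T_21,10=10×5917584964655+12011282644725=71187132291275; T_21,11=11×1900842429486+5917584964655=26826851689001; T_21,12=12×411016633391+1900842429486=6833042030178
r22: T_22,8=8×132511015347084+82310957214948=1142399079991620; T_22,9=9×123272476465204+132511015347084=1241963303533920; T_22,10=10×71187132291275+123272476465204=835143799377954; T_22,11=11×26826851689001+71187132291275=366282500870286; T_22,12=12×6833042030178+26826851689001=108823356051137
r23: T_23,9=9×1241963303533920+1142399079991620=12320068811796900; T_23,10=10×835143799377954+1241963303533920=9593401297313460; T_23,11=11×366282500870286+835143799377954=4864251308951100; T_23,12=12×108823356051137+366282500870286=1672162773483930
Read S(23,9) = 12320068811796900, S(23,10) = 9593401297313460, S(23,11) = 4864251308951100, S(23,12) = 1672162773483930.

12320068811796900, 9593401297313460, 4864251308951100, 1672162773483930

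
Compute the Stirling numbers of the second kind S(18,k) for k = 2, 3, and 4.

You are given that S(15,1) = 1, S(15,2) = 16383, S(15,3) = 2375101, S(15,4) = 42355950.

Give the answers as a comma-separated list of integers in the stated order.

i=16: T(16,1)=0+1·1=1 | T(16,2)=1+2·16383=32767 | T(16,3)=16383+3·2375101=7141686 | T(16,4)=2375101+4·42355950=171798901
i=17: T(17,1)=0+1·1=1 | T(17,2)=1+2·32767=65535 | T(17,3)=32767+3·7141686=21457825 | T(17,4)=7141686+4·171798901=694337290
i=18: T(18,2)=1+2·65535=131071 | T(18,3)=65535+3·21457825=64439010 | T(18,4)=21457825+4·694337290=2798806985
Read S(18,2) = 131071, S(18,3) = 64439010, S(18,4) = 2798806985.

131071, 64439010, 2798806985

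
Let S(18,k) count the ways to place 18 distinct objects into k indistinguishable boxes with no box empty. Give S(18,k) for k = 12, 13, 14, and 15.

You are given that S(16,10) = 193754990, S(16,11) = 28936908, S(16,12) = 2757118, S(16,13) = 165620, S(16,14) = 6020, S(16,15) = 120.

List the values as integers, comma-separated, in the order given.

1256328866, 125854638, 8408778, 367200

row 17: T[17][11]=11·28936908+193754990=512060978  T[17][12]=12·2757118+28936908=62022324  T[17][13]=13·165620+2757118=4910178  T[17][14]=14·6020+165620=249900  T[17][15]=15·120+6020=7820
row 18: T[18][12]=12·62022324+512060978=1256328866  T[18][13]=13·4910178+62022324=125854638  T[18][14]=14·249900+4910178=8408778  T[18][15]=15·7820+249900=367200
Read S(18,12) = 1256328866, S(18,13) = 125854638, S(18,14) = 8408778, S(18,15) = 367200.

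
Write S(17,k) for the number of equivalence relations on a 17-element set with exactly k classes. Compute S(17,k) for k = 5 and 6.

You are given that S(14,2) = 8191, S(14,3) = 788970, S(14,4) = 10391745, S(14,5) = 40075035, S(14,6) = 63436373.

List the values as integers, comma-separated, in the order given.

[15] T[15,3]:3*788970+8191=2375101 · T[15,4]:4*10391745+788970=42355950 · T[15,5]:5*40075035+10391745=210766920 · T[15,6]:6*63436373+40075035=420693273
[16] T[16,4]:4*42355950+2375101=171798901 · T[16,5]:5*210766920+42355950=1096190550 · T[16,6]:6*420693273+210766920=2734926558
[17] T[17,5]:5*1096190550+171798901=5652751651 · T[17,6]:6*2734926558+1096190550=17505749898
Read S(17,5) = 5652751651, S(17,6) = 17505749898.

5652751651, 17505749898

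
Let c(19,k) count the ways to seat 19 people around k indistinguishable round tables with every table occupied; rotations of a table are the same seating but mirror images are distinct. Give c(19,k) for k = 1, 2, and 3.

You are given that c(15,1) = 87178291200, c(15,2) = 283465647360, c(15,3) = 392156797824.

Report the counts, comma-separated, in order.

@16  (16,1):87178291200·15+0→1307674368000, (16,2):283465647360·15+87178291200→4339163001600, (16,3):392156797824·15+283465647360→6165817614720
@17  (17,1):1307674368000·16+0→20922789888000, (17,2):4339163001600·16+1307674368000→70734282393600, (17,3):6165817614720·16+4339163001600→102992244837120
@18  (18,1):20922789888000·17+0→355687428096000, (18,2):70734282393600·17+20922789888000→1223405590579200, (18,3):102992244837120·17+70734282393600→1821602444624640
@19  (19,1):355687428096000·18+0→6402373705728000, (19,2):1223405590579200·18+355687428096000→22376988058521600, (19,3):1821602444624640·18+1223405590579200→34012249593822720
Read c(19,1) = 6402373705728000, c(19,2) = 22376988058521600, c(19,3) = 34012249593822720.

6402373705728000, 22376988058521600, 34012249593822720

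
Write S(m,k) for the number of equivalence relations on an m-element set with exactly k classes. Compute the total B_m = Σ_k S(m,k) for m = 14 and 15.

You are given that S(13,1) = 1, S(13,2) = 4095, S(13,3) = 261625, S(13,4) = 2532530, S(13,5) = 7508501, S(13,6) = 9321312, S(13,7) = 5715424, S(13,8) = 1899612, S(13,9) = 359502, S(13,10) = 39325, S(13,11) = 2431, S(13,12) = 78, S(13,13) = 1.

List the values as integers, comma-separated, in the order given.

190899322, 1382958545

[14] T[14,1]:1*1+0=1 · T[14,2]:2*4095+1=8191 · T[14,3]:3*261625+4095=788970 · T[14,4]:4*2532530+261625=10391745 · T[14,5]:5*7508501+2532530=40075035 · T[14,6]:6*9321312+7508501=63436373 · T[14,7]:7*5715424+9321312=49329280 · T[14,8]:8*1899612+5715424=20912320 · T[14,9]:9*359502+1899612=5135130 · T[14,10]:10*39325+359502=752752 · T[14,11]:11*2431+39325=66066 · T[14,12]:12*78+2431=3367 · T[14,13]:13*1+78=91 · T[14,14]:14*0+1=1
[15] T[15,1]:1*1+0=1 · T[15,2]:2*8191+1=16383 · T[15,3]:3*788970+8191=2375101 · T[15,4]:4*10391745+788970=42355950 · T[15,5]:5*40075035+10391745=210766920 · T[15,6]:6*63436373+40075035=420693273 · T[15,7]:7*49329280+63436373=408741333 · T[15,8]:8*20912320+49329280=216627840 · T[15,9]:9*5135130+20912320=67128490 · T[15,10]:10*752752+5135130=12662650 · T[15,11]:11*66066+752752=1479478 · T[15,12]:12*3367+66066=106470 · T[15,13]:13*91+3367=4550 · T[15,14]:14*1+91=105 · T[15,15]:15*0+1=1
B_14 = ΣS(14,k) = 1+8191+788970+10391745+40075035+63436373+49329280+20912320+5135130+752752+66066+3367+91+1 = 190899322
B_15 = ΣS(15,k) = 1+16383+2375101+42355950+210766920+420693273+408741333+216627840+67128490+12662650+1479478+106470+4550+105+1 = 1382958545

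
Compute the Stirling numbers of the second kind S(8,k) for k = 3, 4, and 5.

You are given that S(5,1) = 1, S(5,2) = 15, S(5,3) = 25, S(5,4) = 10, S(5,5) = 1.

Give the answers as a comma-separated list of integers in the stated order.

row 6: T[6][1]=1·1+0=1  T[6][2]=2·15+1=31  T[6][3]=3·25+15=90  T[6][4]=4·10+25=65  T[6][5]=5·1+10=15
row 7: T[7][2]=2·31+1=63  T[7][3]=3·90+31=301  T[7][4]=4·65+90=350  T[7][5]=5·15+65=140
row 8: T[8][3]=3·301+63=966  T[8][4]=4·350+301=1701  T[8][5]=5·140+350=1050
Read S(8,3) = 966, S(8,4) = 1701, S(8,5) = 1050.

966, 1701, 1050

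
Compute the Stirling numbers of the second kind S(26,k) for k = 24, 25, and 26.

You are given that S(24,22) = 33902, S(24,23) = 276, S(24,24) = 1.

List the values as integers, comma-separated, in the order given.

47450, 325, 1

@25  (25,23):276·23+33902→40250, (25,24):1·24+276→300, (25,25):0·25+1→1
@26  (26,24):300·24+40250→47450, (26,25):1·25+300→325, (26,26):0·26+1→1
Read S(26,24) = 47450, S(26,25) = 325, S(26,26) = 1.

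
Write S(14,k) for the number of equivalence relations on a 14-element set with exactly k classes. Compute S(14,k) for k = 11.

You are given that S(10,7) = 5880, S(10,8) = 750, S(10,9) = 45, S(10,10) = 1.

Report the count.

66066

@11  (11,8):750·8+5880→11880, (11,9):45·9+750→1155, (11,10):1·10+45→55, (11,11):0·11+1→1
@12  (12,9):1155·9+11880→22275, (12,10):55·10+1155→1705, (12,11):1·11+55→66
@13  (13,10):1705·10+22275→39325, (13,11):66·11+1705→2431
@14  (14,11):2431·11+39325→66066
Read S(14,11) = 66066.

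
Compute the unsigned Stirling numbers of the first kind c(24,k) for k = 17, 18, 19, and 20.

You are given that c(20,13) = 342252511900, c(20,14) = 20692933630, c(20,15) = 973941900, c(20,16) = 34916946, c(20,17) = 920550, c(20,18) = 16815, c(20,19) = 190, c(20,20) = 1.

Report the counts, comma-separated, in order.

i=21: T(21,14)=342252511900+20·20692933630=756111184500 | T(21,15)=20692933630+20·973941900=40171771630 | T(21,16)=973941900+20·34916946=1672280820 | T(21,17)=34916946+20·920550=53327946 | T(21,18)=920550+20·16815=1256850 | T(21,19)=16815+20·190=20615 | T(21,20)=190+20·1=210
i=22: T(22,15)=756111184500+21·40171771630=1599718388730 | T(22,16)=40171771630+21·1672280820=75289668850 | T(22,17)=1672280820+21·53327946=2792167686 | T(22,18)=53327946+21·1256850=79721796 | T(22,19)=1256850+21·20615=1689765 | T(22,20)=20615+21·210=25025
i=23: T(23,16)=1599718388730+22·75289668850=3256091103430 | T(23,17)=75289668850+22·2792167686=136717357942 | T(23,18)=2792167686+22·79721796=4546047198 | T(23,19)=79721796+22·1689765=116896626 | T(23,20)=1689765+22·25025=2240315
i=24: T(24,17)=3256091103430+23·136717357942=6400590336096 | T(24,18)=136717357942+23·4546047198=241276443496 | T(24,19)=4546047198+23·116896626=7234669596 | T(24,20)=116896626+23·2240315=168423871
Read c(24,17) = 6400590336096, c(24,18) = 241276443496, c(24,19) = 7234669596, c(24,20) = 168423871.

6400590336096, 241276443496, 7234669596, 168423871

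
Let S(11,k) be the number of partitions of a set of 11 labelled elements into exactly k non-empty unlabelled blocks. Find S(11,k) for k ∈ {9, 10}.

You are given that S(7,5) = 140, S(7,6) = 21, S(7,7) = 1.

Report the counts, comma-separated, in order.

1155, 55

@8  (8,6):21·6+140→266, (8,7):1·7+21→28, (8,8):0·8+1→1
@9  (9,7):28·7+266→462, (9,8):1·8+28→36, (9,9):0·9+1→1
@10  (10,8):36·8+462→750, (10,9):1·9+36→45, (10,10):0·10+1→1
@11  (11,9):45·9+750→1155, (11,10):1·10+45→55
Read S(11,9) = 1155, S(11,10) = 55.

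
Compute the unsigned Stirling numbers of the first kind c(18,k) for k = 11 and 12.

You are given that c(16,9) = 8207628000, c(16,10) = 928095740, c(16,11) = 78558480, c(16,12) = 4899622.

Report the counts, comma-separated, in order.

60202693980, 4853222764

[17] T[17,10]:16*928095740+8207628000=23057159840 · T[17,11]:16*78558480+928095740=2185031420 · T[17,12]:16*4899622+78558480=156952432
[18] T[18,11]:17*2185031420+23057159840=60202693980 · T[18,12]:17*156952432+2185031420=4853222764
Read c(18,11) = 60202693980, c(18,12) = 4853222764.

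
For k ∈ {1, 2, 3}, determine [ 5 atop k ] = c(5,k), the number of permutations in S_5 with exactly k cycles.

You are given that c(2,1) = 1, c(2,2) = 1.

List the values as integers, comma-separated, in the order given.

24, 50, 35

@3  (3,1):1·2+0→2, (3,2):1·2+1→3, (3,3):0·2+1→1
@4  (4,1):2·3+0→6, (4,2):3·3+2→11, (4,3):1·3+3→6
@5  (5,1):6·4+0→24, (5,2):11·4+6→50, (5,3):6·4+11→35
Read c(5,1) = 24, c(5,2) = 50, c(5,3) = 35.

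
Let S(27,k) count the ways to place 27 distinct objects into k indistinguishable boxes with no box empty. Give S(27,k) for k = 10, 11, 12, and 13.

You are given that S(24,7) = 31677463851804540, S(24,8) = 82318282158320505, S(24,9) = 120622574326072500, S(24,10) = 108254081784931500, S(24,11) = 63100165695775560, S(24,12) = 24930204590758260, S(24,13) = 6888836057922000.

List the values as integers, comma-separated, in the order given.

r25: T_25,8=8×82318282158320505+31677463851804540=690223721118368580; T_25,9=9×120622574326072500+82318282158320505=1167921451092973005; T_25,10=10×108254081784931500+120622574326072500=1203163392175387500; T_25,11=11×63100165695775560+108254081784931500=802355904438462660; T_25,12=12×24930204590758260+63100165695775560=362262620784874680; T_25,13=13×6888836057922000+24930204590758260=114485073343744260
r26: T_26,9=9×1167921451092973005+690223721118368580=11201516780955125625; T_26,10=10×1203163392175387500+1167921451092973005=13199555372846848005; T_26,11=11×802355904438462660+1203163392175387500=10029078340998476760; T_26,12=12×362262620784874680+802355904438462660=5149507353856958820; T_26,13=13×114485073343744260+362262620784874680=1850568574253550060
r27: T_27,10=10×13199555372846848005+11201516780955125625=143197070509423605675; T_27,11=11×10029078340998476760+13199555372846848005=123519417123830092365; T_27,12=12×5149507353856958820+10029078340998476760=71823166587281982600; T_27,13=13×1850568574253550060+5149507353856958820=29206898819153109600
Read S(27,10) = 143197070509423605675, S(27,11) = 123519417123830092365, S(27,12) = 71823166587281982600, S(27,13) = 29206898819153109600.

143197070509423605675, 123519417123830092365, 71823166587281982600, 29206898819153109600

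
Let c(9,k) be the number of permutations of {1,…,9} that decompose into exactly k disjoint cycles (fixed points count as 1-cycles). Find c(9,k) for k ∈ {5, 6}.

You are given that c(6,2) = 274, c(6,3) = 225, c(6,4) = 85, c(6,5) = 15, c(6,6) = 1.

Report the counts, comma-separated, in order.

22449, 4536

@7  (7,3):225·6+274→1624, (7,4):85·6+225→735, (7,5):15·6+85→175, (7,6):1·6+15→21
@8  (8,4):735·7+1624→6769, (8,5):175·7+735→1960, (8,6):21·7+175→322
@9  (9,5):1960·8+6769→22449, (9,6):322·8+1960→4536
Read c(9,5) = 22449, c(9,6) = 4536.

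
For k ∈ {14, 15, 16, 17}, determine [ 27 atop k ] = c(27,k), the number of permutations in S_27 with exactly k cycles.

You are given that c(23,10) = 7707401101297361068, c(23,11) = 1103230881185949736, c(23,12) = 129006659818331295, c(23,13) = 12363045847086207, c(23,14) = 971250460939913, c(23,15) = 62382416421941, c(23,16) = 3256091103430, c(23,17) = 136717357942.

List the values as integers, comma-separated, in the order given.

[24] T[24,11]:23*1103230881185949736+7707401101297361068=33081711368574204996 · T[24,12]:23*129006659818331295+1103230881185949736=4070384057007569521 · T[24,13]:23*12363045847086207+129006659818331295=413356714301314056 · T[24,14]:23*971250460939913+12363045847086207=34701806448704206 · T[24,15]:23*62382416421941+971250460939913=2406046038644556 · T[24,16]:23*3256091103430+62382416421941=137272511800831 · T[24,17]:23*136717357942+3256091103430=6400590336096
[25] T[25,12]:24*4070384057007569521+33081711368574204996=130770928736755873500 · T[25,13]:24*413356714301314056+4070384057007569521=13990945200239106865 · T[25,14]:24*34701806448704206+413356714301314056=1246200069070215000 · T[25,15]:24*2406046038644556+34701806448704206=92446911376173550 · T[25,16]:24*137272511800831+2406046038644556=5700586321864500 · T[25,17]:24*6400590336096+137272511800831=290886679867135
[26] T[26,13]:25*13990945200239106865+130770928736755873500=480544558742733545125 · T[26,14]:25*1246200069070215000+13990945200239106865=45145946926994481865 · T[26,15]:25*92446911376173550+1246200069070215000=3557372853474553750 · T[26,16]:25*5700586321864500+92446911376173550=234961569422786050 · T[26,17]:25*290886679867135+5700586321864500=12972753318542875
[27] T[27,14]:26*45145946926994481865+480544558742733545125=1654339178844590073615 · T[27,15]:26*3557372853474553750+45145946926994481865=137637641117332879365 · T[27,16]:26*234961569422786050+3557372853474553750=9666373658466991050 · T[27,17]:26*12972753318542875+234961569422786050=572253155704900800
Read c(27,14) = 1654339178844590073615, c(27,15) = 137637641117332879365, c(27,16) = 9666373658466991050, c(27,17) = 572253155704900800.

1654339178844590073615, 137637641117332879365, 9666373658466991050, 572253155704900800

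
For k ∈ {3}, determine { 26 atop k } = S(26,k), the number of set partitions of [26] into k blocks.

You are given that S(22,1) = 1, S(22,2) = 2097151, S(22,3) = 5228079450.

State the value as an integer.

[23] T[23,1]:1*1+0=1 · T[23,2]:2*2097151+1=4194303 · T[23,3]:3*5228079450+2097151=15686335501
[24] T[24,1]:1*1+0=1 · T[24,2]:2*4194303+1=8388607 · T[24,3]:3*15686335501+4194303=47063200806
[25] T[25,2]:2*8388607+1=16777215 · T[25,3]:3*47063200806+8388607=141197991025
[26] T[26,3]:3*141197991025+16777215=423610750290
Read S(26,3) = 423610750290.

423610750290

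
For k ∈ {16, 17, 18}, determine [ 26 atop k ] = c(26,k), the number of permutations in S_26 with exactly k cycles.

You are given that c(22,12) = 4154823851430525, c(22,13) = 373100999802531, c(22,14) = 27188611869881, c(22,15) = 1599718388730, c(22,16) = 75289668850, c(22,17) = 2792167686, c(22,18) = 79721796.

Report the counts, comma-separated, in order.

234961569422786050, 12972753318542875, 595667304367135

row 23: T[23][13]=22·373100999802531+4154823851430525=12363045847086207  T[23][14]=22·27188611869881+373100999802531=971250460939913  T[23][15]=22·1599718388730+27188611869881=62382416421941  T[23][16]=22·75289668850+1599718388730=3256091103430  T[23][17]=22·2792167686+75289668850=136717357942  T[23][18]=22·79721796+2792167686=4546047198
row 24: T[24][14]=23·971250460939913+12363045847086207=34701806448704206  T[24][15]=23·62382416421941+971250460939913=2406046038644556  T[24][16]=23·3256091103430+62382416421941=137272511800831  T[24][17]=23·136717357942+3256091103430=6400590336096  T[24][18]=23·4546047198+136717357942=241276443496
row 25: T[25][15]=24·2406046038644556+34701806448704206=92446911376173550  T[25][16]=24·137272511800831+2406046038644556=5700586321864500  T[25][17]=24·6400590336096+137272511800831=290886679867135  T[25][18]=24·241276443496+6400590336096=12191224980000
row 26: T[26][16]=25·5700586321864500+92446911376173550=234961569422786050  T[26][17]=25·290886679867135+5700586321864500=12972753318542875  T[26][18]=25·12191224980000+290886679867135=595667304367135
Read c(26,16) = 234961569422786050, c(26,17) = 12972753318542875, c(26,18) = 595667304367135.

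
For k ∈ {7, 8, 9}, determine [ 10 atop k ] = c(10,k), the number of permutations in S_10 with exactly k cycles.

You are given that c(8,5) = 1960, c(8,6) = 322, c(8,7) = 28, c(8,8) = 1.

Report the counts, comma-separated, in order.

i=9: T(9,6)=1960+8·322=4536 | T(9,7)=322+8·28=546 | T(9,8)=28+8·1=36 | T(9,9)=1+8·0=1
i=10: T(10,7)=4536+9·546=9450 | T(10,8)=546+9·36=870 | T(10,9)=36+9·1=45
Read c(10,7) = 9450, c(10,8) = 870, c(10,9) = 45.

9450, 870, 45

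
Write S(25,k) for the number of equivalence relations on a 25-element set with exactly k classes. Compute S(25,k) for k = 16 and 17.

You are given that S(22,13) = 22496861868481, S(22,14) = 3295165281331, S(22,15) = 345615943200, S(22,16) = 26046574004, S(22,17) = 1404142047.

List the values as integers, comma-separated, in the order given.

row 23: T[23][14]=14·3295165281331+22496861868481=68629175807115  T[23][15]=15·345615943200+3295165281331=8479404429331  T[23][16]=16·26046574004+345615943200=762361127264  T[23][17]=17·1404142047+26046574004=49916988803
row 24: T[24][15]=15·8479404429331+68629175807115=195820242247080  T[24][16]=16·762361127264+8479404429331=20677182465555  T[24][17]=17·49916988803+762361127264=1610949936915
row 25: T[25][16]=16·20677182465555+195820242247080=526655161695960  T[25][17]=17·1610949936915+20677182465555=48063331393110
Read S(25,16) = 526655161695960, S(25,17) = 48063331393110.

526655161695960, 48063331393110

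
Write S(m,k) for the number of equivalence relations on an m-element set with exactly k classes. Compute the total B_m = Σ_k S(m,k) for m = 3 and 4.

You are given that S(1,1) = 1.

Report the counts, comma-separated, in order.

i=2: T(2,1)=0+1·1=1 | T(2,2)=1+2·0=1
i=3: T(3,1)=0+1·1=1 | T(3,2)=1+2·1=3 | T(3,3)=1+3·0=1
i=4: T(4,1)=0+1·1=1 | T(4,2)=1+2·3=7 | T(4,3)=3+3·1=6 | T(4,4)=1+4·0=1
B_3 = ΣS(3,k) = 1+3+1 = 5
B_4 = ΣS(4,k) = 1+7+6+1 = 15

5, 15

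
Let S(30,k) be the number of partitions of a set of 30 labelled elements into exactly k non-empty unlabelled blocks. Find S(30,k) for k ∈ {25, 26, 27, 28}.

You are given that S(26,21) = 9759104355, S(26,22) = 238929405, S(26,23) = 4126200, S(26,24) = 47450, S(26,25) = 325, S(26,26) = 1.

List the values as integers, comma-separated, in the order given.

49402080000, 843303006, 10359090, 86275

i=27: T(27,22)=9759104355+22·238929405=15015551265 | T(27,23)=238929405+23·4126200=333832005 | T(27,24)=4126200+24·47450=5265000 | T(27,25)=47450+25·325=55575 | T(27,26)=325+26·1=351 | T(27,27)=1+27·0=1
i=28: T(28,23)=15015551265+23·333832005=22693687380 | T(28,24)=333832005+24·5265000=460192005 | T(28,25)=5265000+25·55575=6654375 | T(28,26)=55575+26·351=64701 | T(28,27)=351+27·1=378 | T(28,28)=1+28·0=1
i=29: T(29,24)=22693687380+24·460192005=33738295500 | T(29,25)=460192005+25·6654375=626551380 | T(29,26)=6654375+26·64701=8336601 | T(29,27)=64701+27·378=74907 | T(29,28)=378+28·1=406
i=30: T(30,25)=33738295500+25·626551380=49402080000 | T(30,26)=626551380+26·8336601=843303006 | T(30,27)=8336601+27·74907=10359090 | T(30,28)=74907+28·406=86275
Read S(30,25) = 49402080000, S(30,26) = 843303006, S(30,27) = 10359090, S(30,28) = 86275.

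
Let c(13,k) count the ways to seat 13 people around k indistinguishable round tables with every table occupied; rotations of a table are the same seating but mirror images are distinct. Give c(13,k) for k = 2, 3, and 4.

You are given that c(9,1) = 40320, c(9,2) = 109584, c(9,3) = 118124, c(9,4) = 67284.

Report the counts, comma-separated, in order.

[10] T[10,1]:9*40320+0=362880 · T[10,2]:9*109584+40320=1026576 · T[10,3]:9*118124+109584=1172700 · T[10,4]:9*67284+118124=723680
[11] T[11,1]:10*362880+0=3628800 · T[11,2]:10*1026576+362880=10628640 · T[11,3]:10*1172700+1026576=12753576 · T[11,4]:10*723680+1172700=8409500
[12] T[12,1]:11*3628800+0=39916800 · T[12,2]:11*10628640+3628800=120543840 · T[12,3]:11*12753576+10628640=150917976 · T[12,4]:11*8409500+12753576=105258076
[13] T[13,2]:12*120543840+39916800=1486442880 · T[13,3]:12*150917976+120543840=1931559552 · T[13,4]:12*105258076+150917976=1414014888
Read c(13,2) = 1486442880, c(13,3) = 1931559552, c(13,4) = 1414014888.

1486442880, 1931559552, 1414014888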